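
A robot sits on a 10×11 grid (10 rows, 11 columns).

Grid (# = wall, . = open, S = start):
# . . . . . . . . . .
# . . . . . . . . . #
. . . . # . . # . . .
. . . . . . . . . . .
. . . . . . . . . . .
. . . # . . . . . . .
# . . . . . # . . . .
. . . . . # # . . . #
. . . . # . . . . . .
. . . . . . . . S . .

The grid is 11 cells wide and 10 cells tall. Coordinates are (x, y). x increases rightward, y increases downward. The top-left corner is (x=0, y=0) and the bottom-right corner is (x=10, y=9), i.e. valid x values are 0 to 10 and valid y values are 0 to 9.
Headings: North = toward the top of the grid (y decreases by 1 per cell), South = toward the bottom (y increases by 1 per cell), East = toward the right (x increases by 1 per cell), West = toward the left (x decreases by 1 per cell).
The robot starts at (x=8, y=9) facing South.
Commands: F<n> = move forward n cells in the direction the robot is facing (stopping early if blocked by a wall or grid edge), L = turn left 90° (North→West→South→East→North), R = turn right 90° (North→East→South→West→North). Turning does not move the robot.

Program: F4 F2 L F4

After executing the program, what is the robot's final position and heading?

Answer: Final position: (x=10, y=9), facing East

Derivation:
Start: (x=8, y=9), facing South
  F4: move forward 0/4 (blocked), now at (x=8, y=9)
  F2: move forward 0/2 (blocked), now at (x=8, y=9)
  L: turn left, now facing East
  F4: move forward 2/4 (blocked), now at (x=10, y=9)
Final: (x=10, y=9), facing East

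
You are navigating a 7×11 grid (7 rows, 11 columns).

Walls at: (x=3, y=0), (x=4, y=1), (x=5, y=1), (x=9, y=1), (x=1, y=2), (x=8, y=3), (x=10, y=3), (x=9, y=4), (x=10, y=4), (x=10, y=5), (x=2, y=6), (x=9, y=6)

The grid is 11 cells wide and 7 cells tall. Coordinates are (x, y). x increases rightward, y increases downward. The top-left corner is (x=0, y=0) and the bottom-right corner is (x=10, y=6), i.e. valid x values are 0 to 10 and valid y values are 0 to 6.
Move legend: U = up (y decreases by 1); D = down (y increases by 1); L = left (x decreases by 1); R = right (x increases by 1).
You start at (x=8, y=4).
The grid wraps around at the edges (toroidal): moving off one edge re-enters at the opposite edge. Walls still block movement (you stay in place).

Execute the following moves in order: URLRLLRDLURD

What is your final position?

Start: (x=8, y=4)
  U (up): blocked, stay at (x=8, y=4)
  R (right): blocked, stay at (x=8, y=4)
  L (left): (x=8, y=4) -> (x=7, y=4)
  R (right): (x=7, y=4) -> (x=8, y=4)
  L (left): (x=8, y=4) -> (x=7, y=4)
  L (left): (x=7, y=4) -> (x=6, y=4)
  R (right): (x=6, y=4) -> (x=7, y=4)
  D (down): (x=7, y=4) -> (x=7, y=5)
  L (left): (x=7, y=5) -> (x=6, y=5)
  U (up): (x=6, y=5) -> (x=6, y=4)
  R (right): (x=6, y=4) -> (x=7, y=4)
  D (down): (x=7, y=4) -> (x=7, y=5)
Final: (x=7, y=5)

Answer: Final position: (x=7, y=5)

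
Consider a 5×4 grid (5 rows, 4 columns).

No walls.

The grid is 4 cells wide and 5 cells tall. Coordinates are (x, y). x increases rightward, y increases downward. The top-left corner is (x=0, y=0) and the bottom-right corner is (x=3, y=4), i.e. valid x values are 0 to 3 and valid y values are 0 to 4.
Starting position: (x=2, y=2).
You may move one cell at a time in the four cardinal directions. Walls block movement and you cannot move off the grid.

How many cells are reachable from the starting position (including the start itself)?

BFS flood-fill from (x=2, y=2):
  Distance 0: (x=2, y=2)
  Distance 1: (x=2, y=1), (x=1, y=2), (x=3, y=2), (x=2, y=3)
  Distance 2: (x=2, y=0), (x=1, y=1), (x=3, y=1), (x=0, y=2), (x=1, y=3), (x=3, y=3), (x=2, y=4)
  Distance 3: (x=1, y=0), (x=3, y=0), (x=0, y=1), (x=0, y=3), (x=1, y=4), (x=3, y=4)
  Distance 4: (x=0, y=0), (x=0, y=4)
Total reachable: 20 (grid has 20 open cells total)

Answer: Reachable cells: 20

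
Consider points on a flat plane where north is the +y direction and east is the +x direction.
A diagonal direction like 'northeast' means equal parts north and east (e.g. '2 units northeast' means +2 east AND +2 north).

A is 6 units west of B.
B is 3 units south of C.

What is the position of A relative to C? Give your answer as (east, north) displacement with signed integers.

Place C at the origin (east=0, north=0).
  B is 3 units south of C: delta (east=+0, north=-3); B at (east=0, north=-3).
  A is 6 units west of B: delta (east=-6, north=+0); A at (east=-6, north=-3).
Therefore A relative to C: (east=-6, north=-3).

Answer: A is at (east=-6, north=-3) relative to C.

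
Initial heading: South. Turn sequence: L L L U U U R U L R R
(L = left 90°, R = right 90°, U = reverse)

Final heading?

Start: South
  L (left (90° counter-clockwise)) -> East
  L (left (90° counter-clockwise)) -> North
  L (left (90° counter-clockwise)) -> West
  U (U-turn (180°)) -> East
  U (U-turn (180°)) -> West
  U (U-turn (180°)) -> East
  R (right (90° clockwise)) -> South
  U (U-turn (180°)) -> North
  L (left (90° counter-clockwise)) -> West
  R (right (90° clockwise)) -> North
  R (right (90° clockwise)) -> East
Final: East

Answer: Final heading: East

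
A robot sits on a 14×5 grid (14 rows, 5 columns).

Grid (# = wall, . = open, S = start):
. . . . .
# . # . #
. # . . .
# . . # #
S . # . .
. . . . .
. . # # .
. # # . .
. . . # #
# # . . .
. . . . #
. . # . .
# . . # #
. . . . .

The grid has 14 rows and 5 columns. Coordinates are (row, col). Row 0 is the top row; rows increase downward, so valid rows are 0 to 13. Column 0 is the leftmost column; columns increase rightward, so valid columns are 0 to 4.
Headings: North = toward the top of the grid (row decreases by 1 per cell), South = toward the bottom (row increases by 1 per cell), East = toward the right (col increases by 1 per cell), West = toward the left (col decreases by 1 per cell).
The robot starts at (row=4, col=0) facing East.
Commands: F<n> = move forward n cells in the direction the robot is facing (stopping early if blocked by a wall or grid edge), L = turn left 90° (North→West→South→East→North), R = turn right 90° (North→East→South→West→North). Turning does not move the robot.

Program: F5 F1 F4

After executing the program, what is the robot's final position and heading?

Start: (row=4, col=0), facing East
  F5: move forward 1/5 (blocked), now at (row=4, col=1)
  F1: move forward 0/1 (blocked), now at (row=4, col=1)
  F4: move forward 0/4 (blocked), now at (row=4, col=1)
Final: (row=4, col=1), facing East

Answer: Final position: (row=4, col=1), facing East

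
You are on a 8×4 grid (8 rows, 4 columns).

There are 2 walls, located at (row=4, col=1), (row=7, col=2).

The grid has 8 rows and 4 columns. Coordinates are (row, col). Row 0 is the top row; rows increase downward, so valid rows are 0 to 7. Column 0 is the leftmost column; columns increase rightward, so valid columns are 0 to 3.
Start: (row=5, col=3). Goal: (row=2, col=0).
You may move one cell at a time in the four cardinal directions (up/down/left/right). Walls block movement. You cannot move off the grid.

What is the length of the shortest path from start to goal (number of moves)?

Answer: Shortest path length: 6

Derivation:
BFS from (row=5, col=3) until reaching (row=2, col=0):
  Distance 0: (row=5, col=3)
  Distance 1: (row=4, col=3), (row=5, col=2), (row=6, col=3)
  Distance 2: (row=3, col=3), (row=4, col=2), (row=5, col=1), (row=6, col=2), (row=7, col=3)
  Distance 3: (row=2, col=3), (row=3, col=2), (row=5, col=0), (row=6, col=1)
  Distance 4: (row=1, col=3), (row=2, col=2), (row=3, col=1), (row=4, col=0), (row=6, col=0), (row=7, col=1)
  Distance 5: (row=0, col=3), (row=1, col=2), (row=2, col=1), (row=3, col=0), (row=7, col=0)
  Distance 6: (row=0, col=2), (row=1, col=1), (row=2, col=0)  <- goal reached here
One shortest path (6 moves): (row=5, col=3) -> (row=5, col=2) -> (row=5, col=1) -> (row=5, col=0) -> (row=4, col=0) -> (row=3, col=0) -> (row=2, col=0)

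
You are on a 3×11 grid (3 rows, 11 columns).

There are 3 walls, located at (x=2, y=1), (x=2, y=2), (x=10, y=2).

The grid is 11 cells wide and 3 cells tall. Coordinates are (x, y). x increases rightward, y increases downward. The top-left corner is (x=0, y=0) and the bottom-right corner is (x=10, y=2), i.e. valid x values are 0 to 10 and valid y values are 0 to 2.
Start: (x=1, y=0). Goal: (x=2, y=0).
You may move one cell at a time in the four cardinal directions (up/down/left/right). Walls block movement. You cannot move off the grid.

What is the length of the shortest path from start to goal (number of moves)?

Answer: Shortest path length: 1

Derivation:
BFS from (x=1, y=0) until reaching (x=2, y=0):
  Distance 0: (x=1, y=0)
  Distance 1: (x=0, y=0), (x=2, y=0), (x=1, y=1)  <- goal reached here
One shortest path (1 moves): (x=1, y=0) -> (x=2, y=0)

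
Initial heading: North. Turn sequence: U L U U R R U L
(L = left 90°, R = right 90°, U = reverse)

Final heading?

Start: North
  U (U-turn (180°)) -> South
  L (left (90° counter-clockwise)) -> East
  U (U-turn (180°)) -> West
  U (U-turn (180°)) -> East
  R (right (90° clockwise)) -> South
  R (right (90° clockwise)) -> West
  U (U-turn (180°)) -> East
  L (left (90° counter-clockwise)) -> North
Final: North

Answer: Final heading: North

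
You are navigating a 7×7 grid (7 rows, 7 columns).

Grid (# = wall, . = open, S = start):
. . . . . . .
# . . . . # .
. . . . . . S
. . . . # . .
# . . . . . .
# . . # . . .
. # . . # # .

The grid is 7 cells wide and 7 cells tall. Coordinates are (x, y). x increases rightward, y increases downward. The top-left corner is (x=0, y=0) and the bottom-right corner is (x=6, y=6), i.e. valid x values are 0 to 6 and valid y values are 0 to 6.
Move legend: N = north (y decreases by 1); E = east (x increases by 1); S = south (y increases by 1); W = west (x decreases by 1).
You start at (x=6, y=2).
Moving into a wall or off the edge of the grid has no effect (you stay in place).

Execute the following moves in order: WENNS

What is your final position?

Answer: Final position: (x=6, y=1)

Derivation:
Start: (x=6, y=2)
  W (west): (x=6, y=2) -> (x=5, y=2)
  E (east): (x=5, y=2) -> (x=6, y=2)
  N (north): (x=6, y=2) -> (x=6, y=1)
  N (north): (x=6, y=1) -> (x=6, y=0)
  S (south): (x=6, y=0) -> (x=6, y=1)
Final: (x=6, y=1)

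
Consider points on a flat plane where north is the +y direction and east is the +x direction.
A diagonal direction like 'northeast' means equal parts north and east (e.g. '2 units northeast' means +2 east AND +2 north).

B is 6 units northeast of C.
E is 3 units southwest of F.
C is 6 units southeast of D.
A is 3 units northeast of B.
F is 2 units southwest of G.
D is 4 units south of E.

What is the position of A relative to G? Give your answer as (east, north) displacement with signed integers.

Place G at the origin (east=0, north=0).
  F is 2 units southwest of G: delta (east=-2, north=-2); F at (east=-2, north=-2).
  E is 3 units southwest of F: delta (east=-3, north=-3); E at (east=-5, north=-5).
  D is 4 units south of E: delta (east=+0, north=-4); D at (east=-5, north=-9).
  C is 6 units southeast of D: delta (east=+6, north=-6); C at (east=1, north=-15).
  B is 6 units northeast of C: delta (east=+6, north=+6); B at (east=7, north=-9).
  A is 3 units northeast of B: delta (east=+3, north=+3); A at (east=10, north=-6).
Therefore A relative to G: (east=10, north=-6).

Answer: A is at (east=10, north=-6) relative to G.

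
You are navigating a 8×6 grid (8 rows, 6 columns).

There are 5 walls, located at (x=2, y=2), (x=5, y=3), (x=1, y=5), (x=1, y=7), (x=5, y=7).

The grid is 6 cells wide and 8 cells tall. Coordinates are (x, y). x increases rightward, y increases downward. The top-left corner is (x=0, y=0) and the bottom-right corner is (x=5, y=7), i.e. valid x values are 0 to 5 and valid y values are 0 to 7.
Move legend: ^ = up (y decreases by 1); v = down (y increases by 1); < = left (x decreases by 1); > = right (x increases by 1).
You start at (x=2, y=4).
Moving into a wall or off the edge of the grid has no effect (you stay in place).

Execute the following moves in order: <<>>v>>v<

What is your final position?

Start: (x=2, y=4)
  < (left): (x=2, y=4) -> (x=1, y=4)
  < (left): (x=1, y=4) -> (x=0, y=4)
  > (right): (x=0, y=4) -> (x=1, y=4)
  > (right): (x=1, y=4) -> (x=2, y=4)
  v (down): (x=2, y=4) -> (x=2, y=5)
  > (right): (x=2, y=5) -> (x=3, y=5)
  > (right): (x=3, y=5) -> (x=4, y=5)
  v (down): (x=4, y=5) -> (x=4, y=6)
  < (left): (x=4, y=6) -> (x=3, y=6)
Final: (x=3, y=6)

Answer: Final position: (x=3, y=6)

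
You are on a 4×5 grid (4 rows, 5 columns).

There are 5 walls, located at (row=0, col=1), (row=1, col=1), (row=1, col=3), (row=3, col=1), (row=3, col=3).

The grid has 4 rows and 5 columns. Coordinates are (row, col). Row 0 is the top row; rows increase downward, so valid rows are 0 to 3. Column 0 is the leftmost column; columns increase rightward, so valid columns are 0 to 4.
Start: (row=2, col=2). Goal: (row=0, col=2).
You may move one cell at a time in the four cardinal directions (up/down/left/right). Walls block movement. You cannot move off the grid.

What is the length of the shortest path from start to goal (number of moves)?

BFS from (row=2, col=2) until reaching (row=0, col=2):
  Distance 0: (row=2, col=2)
  Distance 1: (row=1, col=2), (row=2, col=1), (row=2, col=3), (row=3, col=2)
  Distance 2: (row=0, col=2), (row=2, col=0), (row=2, col=4)  <- goal reached here
One shortest path (2 moves): (row=2, col=2) -> (row=1, col=2) -> (row=0, col=2)

Answer: Shortest path length: 2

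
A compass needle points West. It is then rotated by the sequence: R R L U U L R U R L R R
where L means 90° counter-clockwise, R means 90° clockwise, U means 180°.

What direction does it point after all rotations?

Answer: Final heading: North

Derivation:
Start: West
  R (right (90° clockwise)) -> North
  R (right (90° clockwise)) -> East
  L (left (90° counter-clockwise)) -> North
  U (U-turn (180°)) -> South
  U (U-turn (180°)) -> North
  L (left (90° counter-clockwise)) -> West
  R (right (90° clockwise)) -> North
  U (U-turn (180°)) -> South
  R (right (90° clockwise)) -> West
  L (left (90° counter-clockwise)) -> South
  R (right (90° clockwise)) -> West
  R (right (90° clockwise)) -> North
Final: North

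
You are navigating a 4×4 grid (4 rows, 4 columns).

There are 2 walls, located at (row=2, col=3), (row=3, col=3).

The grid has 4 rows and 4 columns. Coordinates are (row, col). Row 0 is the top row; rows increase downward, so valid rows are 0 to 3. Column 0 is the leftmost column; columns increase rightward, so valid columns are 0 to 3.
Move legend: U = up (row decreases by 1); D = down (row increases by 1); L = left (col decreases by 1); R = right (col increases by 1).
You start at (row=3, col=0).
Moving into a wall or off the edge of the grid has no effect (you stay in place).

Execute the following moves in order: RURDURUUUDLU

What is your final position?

Answer: Final position: (row=0, col=1)

Derivation:
Start: (row=3, col=0)
  R (right): (row=3, col=0) -> (row=3, col=1)
  U (up): (row=3, col=1) -> (row=2, col=1)
  R (right): (row=2, col=1) -> (row=2, col=2)
  D (down): (row=2, col=2) -> (row=3, col=2)
  U (up): (row=3, col=2) -> (row=2, col=2)
  R (right): blocked, stay at (row=2, col=2)
  U (up): (row=2, col=2) -> (row=1, col=2)
  U (up): (row=1, col=2) -> (row=0, col=2)
  U (up): blocked, stay at (row=0, col=2)
  D (down): (row=0, col=2) -> (row=1, col=2)
  L (left): (row=1, col=2) -> (row=1, col=1)
  U (up): (row=1, col=1) -> (row=0, col=1)
Final: (row=0, col=1)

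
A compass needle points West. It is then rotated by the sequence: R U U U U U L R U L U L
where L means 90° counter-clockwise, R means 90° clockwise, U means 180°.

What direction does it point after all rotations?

Start: West
  R (right (90° clockwise)) -> North
  U (U-turn (180°)) -> South
  U (U-turn (180°)) -> North
  U (U-turn (180°)) -> South
  U (U-turn (180°)) -> North
  U (U-turn (180°)) -> South
  L (left (90° counter-clockwise)) -> East
  R (right (90° clockwise)) -> South
  U (U-turn (180°)) -> North
  L (left (90° counter-clockwise)) -> West
  U (U-turn (180°)) -> East
  L (left (90° counter-clockwise)) -> North
Final: North

Answer: Final heading: North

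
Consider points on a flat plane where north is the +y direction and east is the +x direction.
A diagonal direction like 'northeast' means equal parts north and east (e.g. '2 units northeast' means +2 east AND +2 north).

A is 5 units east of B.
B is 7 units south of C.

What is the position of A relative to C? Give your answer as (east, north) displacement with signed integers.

Answer: A is at (east=5, north=-7) relative to C.

Derivation:
Place C at the origin (east=0, north=0).
  B is 7 units south of C: delta (east=+0, north=-7); B at (east=0, north=-7).
  A is 5 units east of B: delta (east=+5, north=+0); A at (east=5, north=-7).
Therefore A relative to C: (east=5, north=-7).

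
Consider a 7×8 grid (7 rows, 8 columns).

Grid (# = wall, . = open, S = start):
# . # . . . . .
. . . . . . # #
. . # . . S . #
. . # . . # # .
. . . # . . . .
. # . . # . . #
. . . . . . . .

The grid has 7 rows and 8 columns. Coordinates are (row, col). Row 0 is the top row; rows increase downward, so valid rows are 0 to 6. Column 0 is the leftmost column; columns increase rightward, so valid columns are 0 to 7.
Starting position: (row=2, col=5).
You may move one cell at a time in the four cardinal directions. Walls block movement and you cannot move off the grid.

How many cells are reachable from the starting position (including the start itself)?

BFS flood-fill from (row=2, col=5):
  Distance 0: (row=2, col=5)
  Distance 1: (row=1, col=5), (row=2, col=4), (row=2, col=6)
  Distance 2: (row=0, col=5), (row=1, col=4), (row=2, col=3), (row=3, col=4)
  Distance 3: (row=0, col=4), (row=0, col=6), (row=1, col=3), (row=3, col=3), (row=4, col=4)
  Distance 4: (row=0, col=3), (row=0, col=7), (row=1, col=2), (row=4, col=5)
  Distance 5: (row=1, col=1), (row=4, col=6), (row=5, col=5)
  Distance 6: (row=0, col=1), (row=1, col=0), (row=2, col=1), (row=4, col=7), (row=5, col=6), (row=6, col=5)
  Distance 7: (row=2, col=0), (row=3, col=1), (row=3, col=7), (row=6, col=4), (row=6, col=6)
  Distance 8: (row=3, col=0), (row=4, col=1), (row=6, col=3), (row=6, col=7)
  Distance 9: (row=4, col=0), (row=4, col=2), (row=5, col=3), (row=6, col=2)
  Distance 10: (row=5, col=0), (row=5, col=2), (row=6, col=1)
  Distance 11: (row=6, col=0)
Total reachable: 43 (grid has 43 open cells total)

Answer: Reachable cells: 43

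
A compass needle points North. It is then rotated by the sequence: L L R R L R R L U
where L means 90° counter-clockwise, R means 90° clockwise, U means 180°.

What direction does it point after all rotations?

Start: North
  L (left (90° counter-clockwise)) -> West
  L (left (90° counter-clockwise)) -> South
  R (right (90° clockwise)) -> West
  R (right (90° clockwise)) -> North
  L (left (90° counter-clockwise)) -> West
  R (right (90° clockwise)) -> North
  R (right (90° clockwise)) -> East
  L (left (90° counter-clockwise)) -> North
  U (U-turn (180°)) -> South
Final: South

Answer: Final heading: South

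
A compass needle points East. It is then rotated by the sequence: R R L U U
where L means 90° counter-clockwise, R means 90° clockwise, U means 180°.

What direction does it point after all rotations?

Answer: Final heading: South

Derivation:
Start: East
  R (right (90° clockwise)) -> South
  R (right (90° clockwise)) -> West
  L (left (90° counter-clockwise)) -> South
  U (U-turn (180°)) -> North
  U (U-turn (180°)) -> South
Final: South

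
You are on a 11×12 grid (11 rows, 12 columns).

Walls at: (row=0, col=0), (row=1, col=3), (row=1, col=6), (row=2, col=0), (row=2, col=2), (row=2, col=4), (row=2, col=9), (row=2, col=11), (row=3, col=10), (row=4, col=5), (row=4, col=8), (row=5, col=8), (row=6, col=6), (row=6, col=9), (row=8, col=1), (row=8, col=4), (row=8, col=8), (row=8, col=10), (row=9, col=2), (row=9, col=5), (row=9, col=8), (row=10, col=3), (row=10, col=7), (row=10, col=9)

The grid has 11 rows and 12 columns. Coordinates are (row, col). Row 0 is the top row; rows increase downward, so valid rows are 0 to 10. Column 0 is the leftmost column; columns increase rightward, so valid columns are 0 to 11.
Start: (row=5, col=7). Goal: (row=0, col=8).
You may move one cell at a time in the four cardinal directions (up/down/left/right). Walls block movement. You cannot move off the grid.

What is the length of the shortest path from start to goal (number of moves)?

Answer: Shortest path length: 6

Derivation:
BFS from (row=5, col=7) until reaching (row=0, col=8):
  Distance 0: (row=5, col=7)
  Distance 1: (row=4, col=7), (row=5, col=6), (row=6, col=7)
  Distance 2: (row=3, col=7), (row=4, col=6), (row=5, col=5), (row=6, col=8), (row=7, col=7)
  Distance 3: (row=2, col=7), (row=3, col=6), (row=3, col=8), (row=5, col=4), (row=6, col=5), (row=7, col=6), (row=7, col=8), (row=8, col=7)
  Distance 4: (row=1, col=7), (row=2, col=6), (row=2, col=8), (row=3, col=5), (row=3, col=9), (row=4, col=4), (row=5, col=3), (row=6, col=4), (row=7, col=5), (row=7, col=9), (row=8, col=6), (row=9, col=7)
  Distance 5: (row=0, col=7), (row=1, col=8), (row=2, col=5), (row=3, col=4), (row=4, col=3), (row=4, col=9), (row=5, col=2), (row=6, col=3), (row=7, col=4), (row=7, col=10), (row=8, col=5), (row=8, col=9), (row=9, col=6)
  Distance 6: (row=0, col=6), (row=0, col=8), (row=1, col=5), (row=1, col=9), (row=3, col=3), (row=4, col=2), (row=4, col=10), (row=5, col=1), (row=5, col=9), (row=6, col=2), (row=6, col=10), (row=7, col=3), (row=7, col=11), (row=9, col=9), (row=10, col=6)  <- goal reached here
One shortest path (6 moves): (row=5, col=7) -> (row=4, col=7) -> (row=3, col=7) -> (row=3, col=8) -> (row=2, col=8) -> (row=1, col=8) -> (row=0, col=8)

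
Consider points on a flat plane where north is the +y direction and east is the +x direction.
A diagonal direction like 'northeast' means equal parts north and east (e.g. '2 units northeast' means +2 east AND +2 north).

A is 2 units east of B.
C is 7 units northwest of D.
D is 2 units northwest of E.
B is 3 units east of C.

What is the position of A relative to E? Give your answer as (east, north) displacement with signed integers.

Answer: A is at (east=-4, north=9) relative to E.

Derivation:
Place E at the origin (east=0, north=0).
  D is 2 units northwest of E: delta (east=-2, north=+2); D at (east=-2, north=2).
  C is 7 units northwest of D: delta (east=-7, north=+7); C at (east=-9, north=9).
  B is 3 units east of C: delta (east=+3, north=+0); B at (east=-6, north=9).
  A is 2 units east of B: delta (east=+2, north=+0); A at (east=-4, north=9).
Therefore A relative to E: (east=-4, north=9).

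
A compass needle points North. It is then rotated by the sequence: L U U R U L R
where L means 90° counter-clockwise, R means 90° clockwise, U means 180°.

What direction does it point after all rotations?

Answer: Final heading: South

Derivation:
Start: North
  L (left (90° counter-clockwise)) -> West
  U (U-turn (180°)) -> East
  U (U-turn (180°)) -> West
  R (right (90° clockwise)) -> North
  U (U-turn (180°)) -> South
  L (left (90° counter-clockwise)) -> East
  R (right (90° clockwise)) -> South
Final: South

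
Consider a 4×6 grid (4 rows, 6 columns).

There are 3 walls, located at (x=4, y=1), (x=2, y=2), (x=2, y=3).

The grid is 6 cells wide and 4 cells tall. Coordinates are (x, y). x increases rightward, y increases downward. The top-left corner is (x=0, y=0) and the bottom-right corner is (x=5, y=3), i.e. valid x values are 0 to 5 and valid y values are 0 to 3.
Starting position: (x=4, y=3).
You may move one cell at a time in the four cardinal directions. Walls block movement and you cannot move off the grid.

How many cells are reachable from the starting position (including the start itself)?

BFS flood-fill from (x=4, y=3):
  Distance 0: (x=4, y=3)
  Distance 1: (x=4, y=2), (x=3, y=3), (x=5, y=3)
  Distance 2: (x=3, y=2), (x=5, y=2)
  Distance 3: (x=3, y=1), (x=5, y=1)
  Distance 4: (x=3, y=0), (x=5, y=0), (x=2, y=1)
  Distance 5: (x=2, y=0), (x=4, y=0), (x=1, y=1)
  Distance 6: (x=1, y=0), (x=0, y=1), (x=1, y=2)
  Distance 7: (x=0, y=0), (x=0, y=2), (x=1, y=3)
  Distance 8: (x=0, y=3)
Total reachable: 21 (grid has 21 open cells total)

Answer: Reachable cells: 21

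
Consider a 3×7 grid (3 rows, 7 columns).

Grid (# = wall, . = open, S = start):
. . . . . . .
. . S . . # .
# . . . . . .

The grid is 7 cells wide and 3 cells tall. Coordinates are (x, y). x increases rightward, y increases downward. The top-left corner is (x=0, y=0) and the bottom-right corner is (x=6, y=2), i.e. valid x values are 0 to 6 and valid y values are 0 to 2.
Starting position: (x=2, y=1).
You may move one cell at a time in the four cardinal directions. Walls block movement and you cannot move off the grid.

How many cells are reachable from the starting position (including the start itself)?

Answer: Reachable cells: 19

Derivation:
BFS flood-fill from (x=2, y=1):
  Distance 0: (x=2, y=1)
  Distance 1: (x=2, y=0), (x=1, y=1), (x=3, y=1), (x=2, y=2)
  Distance 2: (x=1, y=0), (x=3, y=0), (x=0, y=1), (x=4, y=1), (x=1, y=2), (x=3, y=2)
  Distance 3: (x=0, y=0), (x=4, y=0), (x=4, y=2)
  Distance 4: (x=5, y=0), (x=5, y=2)
  Distance 5: (x=6, y=0), (x=6, y=2)
  Distance 6: (x=6, y=1)
Total reachable: 19 (grid has 19 open cells total)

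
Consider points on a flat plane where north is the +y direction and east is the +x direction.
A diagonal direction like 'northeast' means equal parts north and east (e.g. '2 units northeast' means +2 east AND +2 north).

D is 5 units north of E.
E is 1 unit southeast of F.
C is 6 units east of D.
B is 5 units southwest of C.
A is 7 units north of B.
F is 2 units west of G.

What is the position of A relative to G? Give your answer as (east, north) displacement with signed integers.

Answer: A is at (east=0, north=6) relative to G.

Derivation:
Place G at the origin (east=0, north=0).
  F is 2 units west of G: delta (east=-2, north=+0); F at (east=-2, north=0).
  E is 1 unit southeast of F: delta (east=+1, north=-1); E at (east=-1, north=-1).
  D is 5 units north of E: delta (east=+0, north=+5); D at (east=-1, north=4).
  C is 6 units east of D: delta (east=+6, north=+0); C at (east=5, north=4).
  B is 5 units southwest of C: delta (east=-5, north=-5); B at (east=0, north=-1).
  A is 7 units north of B: delta (east=+0, north=+7); A at (east=0, north=6).
Therefore A relative to G: (east=0, north=6).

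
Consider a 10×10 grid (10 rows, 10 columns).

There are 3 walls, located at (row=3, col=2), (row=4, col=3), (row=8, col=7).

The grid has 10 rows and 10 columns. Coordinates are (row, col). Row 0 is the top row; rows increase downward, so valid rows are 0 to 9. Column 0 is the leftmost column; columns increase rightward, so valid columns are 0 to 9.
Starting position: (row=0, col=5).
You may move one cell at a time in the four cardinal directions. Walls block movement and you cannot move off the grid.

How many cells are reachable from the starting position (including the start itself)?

BFS flood-fill from (row=0, col=5):
  Distance 0: (row=0, col=5)
  Distance 1: (row=0, col=4), (row=0, col=6), (row=1, col=5)
  Distance 2: (row=0, col=3), (row=0, col=7), (row=1, col=4), (row=1, col=6), (row=2, col=5)
  Distance 3: (row=0, col=2), (row=0, col=8), (row=1, col=3), (row=1, col=7), (row=2, col=4), (row=2, col=6), (row=3, col=5)
  Distance 4: (row=0, col=1), (row=0, col=9), (row=1, col=2), (row=1, col=8), (row=2, col=3), (row=2, col=7), (row=3, col=4), (row=3, col=6), (row=4, col=5)
  Distance 5: (row=0, col=0), (row=1, col=1), (row=1, col=9), (row=2, col=2), (row=2, col=8), (row=3, col=3), (row=3, col=7), (row=4, col=4), (row=4, col=6), (row=5, col=5)
  Distance 6: (row=1, col=0), (row=2, col=1), (row=2, col=9), (row=3, col=8), (row=4, col=7), (row=5, col=4), (row=5, col=6), (row=6, col=5)
  Distance 7: (row=2, col=0), (row=3, col=1), (row=3, col=9), (row=4, col=8), (row=5, col=3), (row=5, col=7), (row=6, col=4), (row=6, col=6), (row=7, col=5)
  Distance 8: (row=3, col=0), (row=4, col=1), (row=4, col=9), (row=5, col=2), (row=5, col=8), (row=6, col=3), (row=6, col=7), (row=7, col=4), (row=7, col=6), (row=8, col=5)
  Distance 9: (row=4, col=0), (row=4, col=2), (row=5, col=1), (row=5, col=9), (row=6, col=2), (row=6, col=8), (row=7, col=3), (row=7, col=7), (row=8, col=4), (row=8, col=6), (row=9, col=5)
  Distance 10: (row=5, col=0), (row=6, col=1), (row=6, col=9), (row=7, col=2), (row=7, col=8), (row=8, col=3), (row=9, col=4), (row=9, col=6)
  Distance 11: (row=6, col=0), (row=7, col=1), (row=7, col=9), (row=8, col=2), (row=8, col=8), (row=9, col=3), (row=9, col=7)
  Distance 12: (row=7, col=0), (row=8, col=1), (row=8, col=9), (row=9, col=2), (row=9, col=8)
  Distance 13: (row=8, col=0), (row=9, col=1), (row=9, col=9)
  Distance 14: (row=9, col=0)
Total reachable: 97 (grid has 97 open cells total)

Answer: Reachable cells: 97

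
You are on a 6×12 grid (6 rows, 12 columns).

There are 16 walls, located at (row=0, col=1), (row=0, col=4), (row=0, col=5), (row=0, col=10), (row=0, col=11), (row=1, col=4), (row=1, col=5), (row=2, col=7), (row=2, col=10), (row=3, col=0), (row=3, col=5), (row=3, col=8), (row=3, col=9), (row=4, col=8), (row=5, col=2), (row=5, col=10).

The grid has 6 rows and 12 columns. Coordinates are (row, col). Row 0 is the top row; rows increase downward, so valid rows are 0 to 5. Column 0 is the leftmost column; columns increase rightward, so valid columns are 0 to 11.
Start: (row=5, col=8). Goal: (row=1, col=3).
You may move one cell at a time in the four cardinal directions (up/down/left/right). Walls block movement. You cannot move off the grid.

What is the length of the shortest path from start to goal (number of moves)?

Answer: Shortest path length: 9

Derivation:
BFS from (row=5, col=8) until reaching (row=1, col=3):
  Distance 0: (row=5, col=8)
  Distance 1: (row=5, col=7), (row=5, col=9)
  Distance 2: (row=4, col=7), (row=4, col=9), (row=5, col=6)
  Distance 3: (row=3, col=7), (row=4, col=6), (row=4, col=10), (row=5, col=5)
  Distance 4: (row=3, col=6), (row=3, col=10), (row=4, col=5), (row=4, col=11), (row=5, col=4)
  Distance 5: (row=2, col=6), (row=3, col=11), (row=4, col=4), (row=5, col=3), (row=5, col=11)
  Distance 6: (row=1, col=6), (row=2, col=5), (row=2, col=11), (row=3, col=4), (row=4, col=3)
  Distance 7: (row=0, col=6), (row=1, col=7), (row=1, col=11), (row=2, col=4), (row=3, col=3), (row=4, col=2)
  Distance 8: (row=0, col=7), (row=1, col=8), (row=1, col=10), (row=2, col=3), (row=3, col=2), (row=4, col=1)
  Distance 9: (row=0, col=8), (row=1, col=3), (row=1, col=9), (row=2, col=2), (row=2, col=8), (row=3, col=1), (row=4, col=0), (row=5, col=1)  <- goal reached here
One shortest path (9 moves): (row=5, col=8) -> (row=5, col=7) -> (row=5, col=6) -> (row=5, col=5) -> (row=5, col=4) -> (row=5, col=3) -> (row=4, col=3) -> (row=3, col=3) -> (row=2, col=3) -> (row=1, col=3)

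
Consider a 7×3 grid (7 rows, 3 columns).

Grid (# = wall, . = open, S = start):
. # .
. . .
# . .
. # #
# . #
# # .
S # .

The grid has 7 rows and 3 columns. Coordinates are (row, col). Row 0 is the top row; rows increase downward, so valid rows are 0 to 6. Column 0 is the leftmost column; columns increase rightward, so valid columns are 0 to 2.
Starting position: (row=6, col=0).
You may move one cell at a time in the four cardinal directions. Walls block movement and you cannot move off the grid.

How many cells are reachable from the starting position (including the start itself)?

BFS flood-fill from (row=6, col=0):
  Distance 0: (row=6, col=0)
Total reachable: 1 (grid has 12 open cells total)

Answer: Reachable cells: 1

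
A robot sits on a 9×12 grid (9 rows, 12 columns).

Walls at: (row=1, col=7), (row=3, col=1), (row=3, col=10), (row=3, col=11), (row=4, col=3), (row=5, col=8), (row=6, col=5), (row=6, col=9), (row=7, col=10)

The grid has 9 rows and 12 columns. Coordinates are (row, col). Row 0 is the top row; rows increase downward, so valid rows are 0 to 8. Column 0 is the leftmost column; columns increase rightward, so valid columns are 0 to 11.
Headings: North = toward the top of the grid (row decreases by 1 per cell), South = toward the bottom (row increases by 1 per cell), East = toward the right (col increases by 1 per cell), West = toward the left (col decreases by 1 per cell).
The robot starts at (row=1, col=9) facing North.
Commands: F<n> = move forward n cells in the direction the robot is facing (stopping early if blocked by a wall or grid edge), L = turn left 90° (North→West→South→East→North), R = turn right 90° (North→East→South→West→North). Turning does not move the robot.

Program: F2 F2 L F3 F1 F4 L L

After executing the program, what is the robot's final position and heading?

Start: (row=1, col=9), facing North
  F2: move forward 1/2 (blocked), now at (row=0, col=9)
  F2: move forward 0/2 (blocked), now at (row=0, col=9)
  L: turn left, now facing West
  F3: move forward 3, now at (row=0, col=6)
  F1: move forward 1, now at (row=0, col=5)
  F4: move forward 4, now at (row=0, col=1)
  L: turn left, now facing South
  L: turn left, now facing East
Final: (row=0, col=1), facing East

Answer: Final position: (row=0, col=1), facing East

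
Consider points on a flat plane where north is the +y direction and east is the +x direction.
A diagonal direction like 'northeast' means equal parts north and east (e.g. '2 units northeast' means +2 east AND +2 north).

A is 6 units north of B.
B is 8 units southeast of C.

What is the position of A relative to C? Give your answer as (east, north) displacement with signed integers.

Answer: A is at (east=8, north=-2) relative to C.

Derivation:
Place C at the origin (east=0, north=0).
  B is 8 units southeast of C: delta (east=+8, north=-8); B at (east=8, north=-8).
  A is 6 units north of B: delta (east=+0, north=+6); A at (east=8, north=-2).
Therefore A relative to C: (east=8, north=-2).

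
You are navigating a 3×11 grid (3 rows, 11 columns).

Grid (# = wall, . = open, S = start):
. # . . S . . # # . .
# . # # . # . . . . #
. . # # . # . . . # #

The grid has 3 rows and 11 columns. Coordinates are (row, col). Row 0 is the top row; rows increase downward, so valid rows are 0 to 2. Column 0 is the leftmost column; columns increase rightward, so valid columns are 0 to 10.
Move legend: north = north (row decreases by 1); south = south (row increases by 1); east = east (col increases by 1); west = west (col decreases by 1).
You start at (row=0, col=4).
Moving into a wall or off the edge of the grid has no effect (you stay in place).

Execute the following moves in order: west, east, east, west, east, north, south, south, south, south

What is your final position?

Answer: Final position: (row=0, col=5)

Derivation:
Start: (row=0, col=4)
  west (west): (row=0, col=4) -> (row=0, col=3)
  east (east): (row=0, col=3) -> (row=0, col=4)
  east (east): (row=0, col=4) -> (row=0, col=5)
  west (west): (row=0, col=5) -> (row=0, col=4)
  east (east): (row=0, col=4) -> (row=0, col=5)
  north (north): blocked, stay at (row=0, col=5)
  [×4]south (south): blocked, stay at (row=0, col=5)
Final: (row=0, col=5)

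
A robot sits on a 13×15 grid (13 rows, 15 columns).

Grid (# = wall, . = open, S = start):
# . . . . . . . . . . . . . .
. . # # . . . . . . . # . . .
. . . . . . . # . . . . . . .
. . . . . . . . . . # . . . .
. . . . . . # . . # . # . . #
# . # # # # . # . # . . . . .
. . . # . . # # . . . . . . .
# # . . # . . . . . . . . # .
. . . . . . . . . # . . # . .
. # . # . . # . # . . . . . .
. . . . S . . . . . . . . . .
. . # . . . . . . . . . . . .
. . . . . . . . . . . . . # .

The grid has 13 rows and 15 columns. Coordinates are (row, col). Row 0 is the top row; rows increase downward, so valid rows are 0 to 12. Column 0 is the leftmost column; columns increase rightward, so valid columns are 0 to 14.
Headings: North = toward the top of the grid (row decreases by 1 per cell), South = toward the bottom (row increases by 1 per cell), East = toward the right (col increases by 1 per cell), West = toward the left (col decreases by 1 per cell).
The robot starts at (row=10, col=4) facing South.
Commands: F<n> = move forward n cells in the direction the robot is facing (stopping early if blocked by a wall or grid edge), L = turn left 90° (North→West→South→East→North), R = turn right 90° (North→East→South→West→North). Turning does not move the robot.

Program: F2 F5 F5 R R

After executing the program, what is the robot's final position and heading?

Answer: Final position: (row=12, col=4), facing North

Derivation:
Start: (row=10, col=4), facing South
  F2: move forward 2, now at (row=12, col=4)
  F5: move forward 0/5 (blocked), now at (row=12, col=4)
  F5: move forward 0/5 (blocked), now at (row=12, col=4)
  R: turn right, now facing West
  R: turn right, now facing North
Final: (row=12, col=4), facing North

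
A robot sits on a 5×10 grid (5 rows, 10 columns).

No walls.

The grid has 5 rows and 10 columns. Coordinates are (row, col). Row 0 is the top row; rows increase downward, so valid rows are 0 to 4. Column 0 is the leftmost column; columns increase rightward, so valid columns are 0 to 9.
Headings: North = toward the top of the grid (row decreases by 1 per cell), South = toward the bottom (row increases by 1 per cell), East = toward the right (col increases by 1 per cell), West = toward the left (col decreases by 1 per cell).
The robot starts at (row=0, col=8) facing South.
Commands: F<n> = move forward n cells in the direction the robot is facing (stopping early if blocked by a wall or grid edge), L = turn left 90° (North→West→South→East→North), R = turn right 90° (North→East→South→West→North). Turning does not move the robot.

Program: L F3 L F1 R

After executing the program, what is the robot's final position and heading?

Start: (row=0, col=8), facing South
  L: turn left, now facing East
  F3: move forward 1/3 (blocked), now at (row=0, col=9)
  L: turn left, now facing North
  F1: move forward 0/1 (blocked), now at (row=0, col=9)
  R: turn right, now facing East
Final: (row=0, col=9), facing East

Answer: Final position: (row=0, col=9), facing East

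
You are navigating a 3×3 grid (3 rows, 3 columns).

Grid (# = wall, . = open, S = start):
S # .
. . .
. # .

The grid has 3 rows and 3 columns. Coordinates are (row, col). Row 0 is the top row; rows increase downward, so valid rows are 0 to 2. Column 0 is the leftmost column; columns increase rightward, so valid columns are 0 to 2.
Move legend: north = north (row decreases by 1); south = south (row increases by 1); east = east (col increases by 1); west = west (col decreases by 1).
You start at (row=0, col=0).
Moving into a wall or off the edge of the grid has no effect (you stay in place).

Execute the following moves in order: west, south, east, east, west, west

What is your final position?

Start: (row=0, col=0)
  west (west): blocked, stay at (row=0, col=0)
  south (south): (row=0, col=0) -> (row=1, col=0)
  east (east): (row=1, col=0) -> (row=1, col=1)
  east (east): (row=1, col=1) -> (row=1, col=2)
  west (west): (row=1, col=2) -> (row=1, col=1)
  west (west): (row=1, col=1) -> (row=1, col=0)
Final: (row=1, col=0)

Answer: Final position: (row=1, col=0)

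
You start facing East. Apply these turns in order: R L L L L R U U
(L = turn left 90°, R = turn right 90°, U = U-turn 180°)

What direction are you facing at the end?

Start: East
  R (right (90° clockwise)) -> South
  L (left (90° counter-clockwise)) -> East
  L (left (90° counter-clockwise)) -> North
  L (left (90° counter-clockwise)) -> West
  L (left (90° counter-clockwise)) -> South
  R (right (90° clockwise)) -> West
  U (U-turn (180°)) -> East
  U (U-turn (180°)) -> West
Final: West

Answer: Final heading: West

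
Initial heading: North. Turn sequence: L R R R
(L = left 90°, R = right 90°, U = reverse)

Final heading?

Answer: Final heading: South

Derivation:
Start: North
  L (left (90° counter-clockwise)) -> West
  R (right (90° clockwise)) -> North
  R (right (90° clockwise)) -> East
  R (right (90° clockwise)) -> South
Final: South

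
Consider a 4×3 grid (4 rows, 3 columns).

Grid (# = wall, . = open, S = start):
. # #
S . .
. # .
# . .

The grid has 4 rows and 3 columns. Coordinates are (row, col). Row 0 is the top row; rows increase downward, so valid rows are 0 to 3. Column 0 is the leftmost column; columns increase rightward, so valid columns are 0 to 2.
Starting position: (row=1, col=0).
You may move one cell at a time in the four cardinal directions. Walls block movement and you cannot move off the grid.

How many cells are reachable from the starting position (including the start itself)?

Answer: Reachable cells: 8

Derivation:
BFS flood-fill from (row=1, col=0):
  Distance 0: (row=1, col=0)
  Distance 1: (row=0, col=0), (row=1, col=1), (row=2, col=0)
  Distance 2: (row=1, col=2)
  Distance 3: (row=2, col=2)
  Distance 4: (row=3, col=2)
  Distance 5: (row=3, col=1)
Total reachable: 8 (grid has 8 open cells total)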